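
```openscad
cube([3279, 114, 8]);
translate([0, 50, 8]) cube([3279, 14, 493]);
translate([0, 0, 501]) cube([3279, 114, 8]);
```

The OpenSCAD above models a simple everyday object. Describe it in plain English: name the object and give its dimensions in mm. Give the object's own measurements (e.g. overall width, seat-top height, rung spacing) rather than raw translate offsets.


An I-beam lying along x, 3279 mm long. Overall section height 509 mm. Two flanges 114 mm wide (y) and 8 mm thick, one on the floor and one at the top; a web 14 mm thick runs between them, centred on the flange width.


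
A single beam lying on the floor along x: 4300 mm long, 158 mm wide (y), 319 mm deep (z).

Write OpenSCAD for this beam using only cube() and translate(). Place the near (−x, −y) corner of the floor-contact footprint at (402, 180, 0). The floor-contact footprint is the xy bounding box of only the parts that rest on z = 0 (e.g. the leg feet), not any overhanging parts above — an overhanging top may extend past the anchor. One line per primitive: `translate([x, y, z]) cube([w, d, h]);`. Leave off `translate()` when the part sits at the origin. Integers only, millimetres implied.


translate([402, 180, 0]) cube([4300, 158, 319]);


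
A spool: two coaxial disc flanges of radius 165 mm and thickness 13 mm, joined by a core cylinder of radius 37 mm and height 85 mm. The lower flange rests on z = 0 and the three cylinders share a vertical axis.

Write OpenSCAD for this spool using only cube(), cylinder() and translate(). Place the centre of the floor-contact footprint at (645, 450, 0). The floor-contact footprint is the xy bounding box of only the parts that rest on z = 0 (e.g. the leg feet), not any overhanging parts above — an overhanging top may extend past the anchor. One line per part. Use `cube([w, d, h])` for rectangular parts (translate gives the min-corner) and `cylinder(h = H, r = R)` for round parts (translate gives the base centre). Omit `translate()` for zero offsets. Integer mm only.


translate([645, 450, 0]) cylinder(h = 13, r = 165);
translate([645, 450, 13]) cylinder(h = 85, r = 37);
translate([645, 450, 98]) cylinder(h = 13, r = 165);


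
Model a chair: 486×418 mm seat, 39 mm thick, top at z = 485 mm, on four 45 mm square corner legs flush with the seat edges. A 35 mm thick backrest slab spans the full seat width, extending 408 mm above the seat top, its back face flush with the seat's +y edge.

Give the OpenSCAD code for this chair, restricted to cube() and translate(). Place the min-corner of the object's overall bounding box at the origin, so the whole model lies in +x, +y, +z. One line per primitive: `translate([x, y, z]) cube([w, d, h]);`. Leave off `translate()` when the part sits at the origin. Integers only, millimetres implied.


translate([0, 0, 446]) cube([486, 418, 39]);
cube([45, 45, 446]);
translate([441, 0, 0]) cube([45, 45, 446]);
translate([0, 373, 0]) cube([45, 45, 446]);
translate([441, 373, 0]) cube([45, 45, 446]);
translate([0, 383, 485]) cube([486, 35, 408]);


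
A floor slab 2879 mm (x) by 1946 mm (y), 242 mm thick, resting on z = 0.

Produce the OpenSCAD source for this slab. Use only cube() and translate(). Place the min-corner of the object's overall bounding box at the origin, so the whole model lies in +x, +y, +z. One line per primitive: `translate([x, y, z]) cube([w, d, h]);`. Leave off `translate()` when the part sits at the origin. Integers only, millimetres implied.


cube([2879, 1946, 242]);


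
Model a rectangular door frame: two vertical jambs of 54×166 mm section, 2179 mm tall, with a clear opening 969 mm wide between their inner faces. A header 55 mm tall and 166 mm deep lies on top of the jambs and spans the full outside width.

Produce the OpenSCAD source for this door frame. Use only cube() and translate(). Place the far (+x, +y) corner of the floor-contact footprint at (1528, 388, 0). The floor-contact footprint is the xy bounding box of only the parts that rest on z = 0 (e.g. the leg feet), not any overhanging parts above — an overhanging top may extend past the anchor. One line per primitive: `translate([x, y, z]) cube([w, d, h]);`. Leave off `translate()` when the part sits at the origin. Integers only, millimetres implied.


translate([451, 222, 0]) cube([54, 166, 2179]);
translate([1474, 222, 0]) cube([54, 166, 2179]);
translate([451, 222, 2179]) cube([1077, 166, 55]);


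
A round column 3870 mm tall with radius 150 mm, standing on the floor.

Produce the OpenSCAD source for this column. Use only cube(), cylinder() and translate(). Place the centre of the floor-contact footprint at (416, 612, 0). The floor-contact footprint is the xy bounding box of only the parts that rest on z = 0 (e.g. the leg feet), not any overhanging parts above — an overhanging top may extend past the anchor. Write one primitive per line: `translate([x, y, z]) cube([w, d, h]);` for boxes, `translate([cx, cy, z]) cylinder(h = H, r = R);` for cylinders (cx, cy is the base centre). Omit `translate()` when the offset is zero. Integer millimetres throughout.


translate([416, 612, 0]) cylinder(h = 3870, r = 150);


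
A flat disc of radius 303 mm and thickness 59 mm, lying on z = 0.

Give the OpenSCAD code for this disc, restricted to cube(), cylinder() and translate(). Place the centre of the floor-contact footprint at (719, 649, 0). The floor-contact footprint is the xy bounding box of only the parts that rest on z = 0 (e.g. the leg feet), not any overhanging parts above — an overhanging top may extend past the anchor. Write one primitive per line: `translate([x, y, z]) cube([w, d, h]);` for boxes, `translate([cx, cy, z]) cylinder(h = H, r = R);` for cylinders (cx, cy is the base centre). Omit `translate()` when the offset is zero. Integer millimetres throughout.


translate([719, 649, 0]) cylinder(h = 59, r = 303);


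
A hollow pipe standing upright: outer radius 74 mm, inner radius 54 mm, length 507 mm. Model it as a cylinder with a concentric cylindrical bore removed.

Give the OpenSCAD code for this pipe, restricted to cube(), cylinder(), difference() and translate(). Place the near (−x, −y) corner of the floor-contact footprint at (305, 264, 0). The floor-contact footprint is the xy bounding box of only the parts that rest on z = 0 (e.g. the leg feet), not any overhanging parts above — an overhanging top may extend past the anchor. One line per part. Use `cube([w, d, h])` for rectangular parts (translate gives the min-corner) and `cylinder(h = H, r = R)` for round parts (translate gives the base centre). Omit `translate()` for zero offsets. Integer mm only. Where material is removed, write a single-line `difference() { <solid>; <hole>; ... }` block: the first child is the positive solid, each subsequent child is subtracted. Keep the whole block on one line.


difference() { translate([379, 338, 0]) cylinder(h = 507, r = 74); translate([379, 338, 0]) cylinder(h = 507, r = 54); }


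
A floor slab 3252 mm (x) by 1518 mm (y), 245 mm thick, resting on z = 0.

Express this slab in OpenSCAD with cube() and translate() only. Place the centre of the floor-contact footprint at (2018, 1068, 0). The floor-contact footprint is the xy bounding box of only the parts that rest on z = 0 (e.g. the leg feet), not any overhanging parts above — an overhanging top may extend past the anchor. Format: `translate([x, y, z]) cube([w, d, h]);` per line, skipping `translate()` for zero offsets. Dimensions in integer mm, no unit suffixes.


translate([392, 309, 0]) cube([3252, 1518, 245]);


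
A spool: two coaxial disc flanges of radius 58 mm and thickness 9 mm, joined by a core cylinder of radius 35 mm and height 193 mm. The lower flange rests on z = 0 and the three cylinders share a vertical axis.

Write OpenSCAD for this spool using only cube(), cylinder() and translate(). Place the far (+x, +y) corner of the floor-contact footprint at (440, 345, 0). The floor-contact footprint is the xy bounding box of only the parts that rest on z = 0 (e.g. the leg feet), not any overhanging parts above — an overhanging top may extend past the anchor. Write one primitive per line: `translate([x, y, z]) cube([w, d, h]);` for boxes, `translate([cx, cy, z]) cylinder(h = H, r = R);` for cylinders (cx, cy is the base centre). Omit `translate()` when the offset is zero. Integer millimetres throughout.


translate([382, 287, 0]) cylinder(h = 9, r = 58);
translate([382, 287, 9]) cylinder(h = 193, r = 35);
translate([382, 287, 202]) cylinder(h = 9, r = 58);


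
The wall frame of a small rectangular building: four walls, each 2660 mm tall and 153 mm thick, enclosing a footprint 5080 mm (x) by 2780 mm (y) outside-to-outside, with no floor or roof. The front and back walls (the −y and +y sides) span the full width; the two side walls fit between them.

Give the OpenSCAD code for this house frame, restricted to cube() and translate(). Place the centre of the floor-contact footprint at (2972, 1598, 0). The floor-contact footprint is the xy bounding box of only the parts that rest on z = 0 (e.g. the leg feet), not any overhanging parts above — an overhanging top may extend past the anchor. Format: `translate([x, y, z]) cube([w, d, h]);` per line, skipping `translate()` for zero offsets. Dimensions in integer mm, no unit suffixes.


translate([432, 208, 0]) cube([5080, 153, 2660]);
translate([432, 2835, 0]) cube([5080, 153, 2660]);
translate([432, 361, 0]) cube([153, 2474, 2660]);
translate([5359, 361, 0]) cube([153, 2474, 2660]);


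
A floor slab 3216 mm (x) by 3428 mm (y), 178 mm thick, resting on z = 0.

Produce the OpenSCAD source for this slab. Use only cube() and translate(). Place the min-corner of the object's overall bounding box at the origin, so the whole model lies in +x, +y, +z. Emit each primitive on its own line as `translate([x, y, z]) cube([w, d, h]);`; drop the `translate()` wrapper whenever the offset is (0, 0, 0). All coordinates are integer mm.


cube([3216, 3428, 178]);


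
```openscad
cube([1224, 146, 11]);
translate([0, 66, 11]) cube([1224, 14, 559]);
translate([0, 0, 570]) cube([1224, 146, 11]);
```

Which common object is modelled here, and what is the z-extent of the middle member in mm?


An I-beam. The web height is 559 mm.

Two wide flanges with a thin centred web — an I-beam. Overall 581 mm minus two 11 mm flanges gives a web of 581 − 2·11 = 559 mm.


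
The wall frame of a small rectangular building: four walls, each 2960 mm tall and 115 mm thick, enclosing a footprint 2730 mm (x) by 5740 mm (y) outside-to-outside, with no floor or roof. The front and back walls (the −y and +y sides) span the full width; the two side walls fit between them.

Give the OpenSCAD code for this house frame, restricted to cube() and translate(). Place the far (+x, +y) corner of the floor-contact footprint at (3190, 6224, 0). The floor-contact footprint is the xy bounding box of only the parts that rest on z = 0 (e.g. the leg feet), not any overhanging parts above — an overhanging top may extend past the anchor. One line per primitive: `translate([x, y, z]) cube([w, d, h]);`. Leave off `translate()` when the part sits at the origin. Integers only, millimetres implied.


translate([460, 484, 0]) cube([2730, 115, 2960]);
translate([460, 6109, 0]) cube([2730, 115, 2960]);
translate([460, 599, 0]) cube([115, 5510, 2960]);
translate([3075, 599, 0]) cube([115, 5510, 2960]);


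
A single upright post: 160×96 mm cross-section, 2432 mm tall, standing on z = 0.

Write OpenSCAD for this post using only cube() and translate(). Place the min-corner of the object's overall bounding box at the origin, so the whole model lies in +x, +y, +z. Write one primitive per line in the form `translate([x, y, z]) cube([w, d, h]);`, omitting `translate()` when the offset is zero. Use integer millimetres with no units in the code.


cube([160, 96, 2432]);


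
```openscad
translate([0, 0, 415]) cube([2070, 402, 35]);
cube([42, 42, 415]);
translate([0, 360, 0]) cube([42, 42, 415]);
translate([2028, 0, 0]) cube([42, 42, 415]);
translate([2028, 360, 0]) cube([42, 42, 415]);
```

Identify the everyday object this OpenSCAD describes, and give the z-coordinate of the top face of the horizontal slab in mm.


A bench. The seat-top height is 450 mm.

A long slab on four corner posts — a bench. The slab sits at z = 415 with thickness 35, so the top is 415 + 35 = 450 mm.


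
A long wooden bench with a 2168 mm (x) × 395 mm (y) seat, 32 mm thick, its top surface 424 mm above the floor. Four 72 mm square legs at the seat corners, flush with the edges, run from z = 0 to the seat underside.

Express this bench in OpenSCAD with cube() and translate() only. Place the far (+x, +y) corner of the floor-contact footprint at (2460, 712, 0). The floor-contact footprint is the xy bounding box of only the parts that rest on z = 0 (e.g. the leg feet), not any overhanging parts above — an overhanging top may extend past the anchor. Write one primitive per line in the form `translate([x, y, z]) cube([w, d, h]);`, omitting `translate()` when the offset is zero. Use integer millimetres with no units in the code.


// leg_h = 424 − 32 = 392
translate([292, 317, 392]) cube([2168, 395, 32]);
translate([292, 317, 0]) cube([72, 72, 392]);
translate([292, 640, 0]) cube([72, 72, 392]);
translate([2388, 317, 0]) cube([72, 72, 392]);
translate([2388, 640, 0]) cube([72, 72, 392]);


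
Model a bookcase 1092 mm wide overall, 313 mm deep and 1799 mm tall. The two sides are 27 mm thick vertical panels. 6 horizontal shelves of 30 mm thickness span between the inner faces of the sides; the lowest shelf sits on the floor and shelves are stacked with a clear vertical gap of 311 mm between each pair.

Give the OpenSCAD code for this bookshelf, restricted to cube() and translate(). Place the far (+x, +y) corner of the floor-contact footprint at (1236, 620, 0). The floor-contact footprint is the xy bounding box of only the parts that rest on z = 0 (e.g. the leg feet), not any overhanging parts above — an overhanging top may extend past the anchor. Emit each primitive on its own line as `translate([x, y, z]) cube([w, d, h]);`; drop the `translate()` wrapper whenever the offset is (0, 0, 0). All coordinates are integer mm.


translate([144, 307, 0]) cube([27, 313, 1799]);
translate([1209, 307, 0]) cube([27, 313, 1799]);
translate([171, 307, 0]) cube([1038, 313, 30]);
translate([171, 307, 341]) cube([1038, 313, 30]);
translate([171, 307, 682]) cube([1038, 313, 30]);
translate([171, 307, 1023]) cube([1038, 313, 30]);
translate([171, 307, 1364]) cube([1038, 313, 30]);
translate([171, 307, 1705]) cube([1038, 313, 30]);


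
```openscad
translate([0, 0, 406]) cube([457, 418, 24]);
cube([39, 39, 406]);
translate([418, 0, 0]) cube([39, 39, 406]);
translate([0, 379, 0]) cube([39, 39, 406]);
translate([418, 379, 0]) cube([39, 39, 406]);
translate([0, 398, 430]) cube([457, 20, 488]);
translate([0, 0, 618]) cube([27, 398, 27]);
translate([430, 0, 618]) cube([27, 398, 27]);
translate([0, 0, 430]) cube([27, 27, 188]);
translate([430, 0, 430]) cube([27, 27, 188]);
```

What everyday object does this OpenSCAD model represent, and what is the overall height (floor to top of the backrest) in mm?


A chair. The overall height is 918 mm.

A slab on four corner posts with a tall panel at the back — a chair. The seat slab sits at z = 406 with thickness 24, and the 488 mm backrest starts at the seat top, so the overall height is 406 + 24 + 488 = 918 mm.


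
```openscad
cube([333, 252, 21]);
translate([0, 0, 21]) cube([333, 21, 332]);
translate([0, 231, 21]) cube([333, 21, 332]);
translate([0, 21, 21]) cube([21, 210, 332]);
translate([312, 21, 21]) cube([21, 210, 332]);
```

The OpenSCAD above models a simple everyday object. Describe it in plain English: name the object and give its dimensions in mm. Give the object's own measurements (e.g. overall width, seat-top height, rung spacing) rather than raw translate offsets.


An open-topped rectangular box: outside dimensions 333×252×353 mm, with a uniform wall and base thickness of 21 mm. The base is a full 333×252 slab on the floor; four walls sit on top of the base. The front and back walls (the −y and +y sides) span the full width; the two side walls fit between them.


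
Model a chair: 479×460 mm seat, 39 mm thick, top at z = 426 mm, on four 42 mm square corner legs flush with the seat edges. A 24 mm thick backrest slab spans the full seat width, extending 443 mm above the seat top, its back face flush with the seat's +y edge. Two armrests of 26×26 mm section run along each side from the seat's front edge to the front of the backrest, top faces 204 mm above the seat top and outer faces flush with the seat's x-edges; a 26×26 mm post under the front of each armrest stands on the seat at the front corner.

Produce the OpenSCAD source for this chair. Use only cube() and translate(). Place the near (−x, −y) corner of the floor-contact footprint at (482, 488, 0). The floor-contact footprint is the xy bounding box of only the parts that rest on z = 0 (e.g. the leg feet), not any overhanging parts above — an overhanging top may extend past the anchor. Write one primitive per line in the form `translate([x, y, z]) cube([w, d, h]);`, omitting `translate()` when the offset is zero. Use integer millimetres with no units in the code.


translate([482, 488, 387]) cube([479, 460, 39]);
translate([482, 488, 0]) cube([42, 42, 387]);
translate([919, 488, 0]) cube([42, 42, 387]);
translate([482, 906, 0]) cube([42, 42, 387]);
translate([919, 906, 0]) cube([42, 42, 387]);
translate([482, 924, 426]) cube([479, 24, 443]);
translate([482, 488, 604]) cube([26, 436, 26]);
translate([935, 488, 604]) cube([26, 436, 26]);
translate([482, 488, 426]) cube([26, 26, 178]);
translate([935, 488, 426]) cube([26, 26, 178]);


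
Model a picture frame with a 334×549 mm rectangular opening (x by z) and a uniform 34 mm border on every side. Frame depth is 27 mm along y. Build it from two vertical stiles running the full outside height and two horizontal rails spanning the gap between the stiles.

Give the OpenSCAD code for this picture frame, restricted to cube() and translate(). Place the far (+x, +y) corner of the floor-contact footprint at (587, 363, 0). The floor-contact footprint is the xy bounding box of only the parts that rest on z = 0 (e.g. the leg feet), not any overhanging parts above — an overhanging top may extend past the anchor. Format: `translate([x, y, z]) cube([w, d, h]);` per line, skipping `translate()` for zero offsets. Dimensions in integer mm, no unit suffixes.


translate([185, 336, 0]) cube([34, 27, 617]);
translate([553, 336, 0]) cube([34, 27, 617]);
translate([219, 336, 0]) cube([334, 27, 34]);
translate([219, 336, 583]) cube([334, 27, 34]);


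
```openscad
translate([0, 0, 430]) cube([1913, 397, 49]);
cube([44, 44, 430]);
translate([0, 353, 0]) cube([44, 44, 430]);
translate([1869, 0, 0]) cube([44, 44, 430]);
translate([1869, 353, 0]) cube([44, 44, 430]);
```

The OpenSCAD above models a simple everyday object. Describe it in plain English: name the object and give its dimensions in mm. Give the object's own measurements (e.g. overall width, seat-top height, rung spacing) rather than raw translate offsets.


A bench: a 1913×397 mm seat slab, 49 mm thick, top at z = 479 mm, on four 44×44 mm square legs flush with the seat corners and standing on z = 0.


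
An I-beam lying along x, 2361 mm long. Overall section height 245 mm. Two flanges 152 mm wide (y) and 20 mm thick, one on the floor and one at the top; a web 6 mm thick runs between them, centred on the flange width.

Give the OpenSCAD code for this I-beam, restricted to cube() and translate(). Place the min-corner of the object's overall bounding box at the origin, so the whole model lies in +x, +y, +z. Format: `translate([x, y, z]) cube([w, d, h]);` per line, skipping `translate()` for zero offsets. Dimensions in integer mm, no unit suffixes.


cube([2361, 152, 20]);
translate([0, 73, 20]) cube([2361, 6, 205]);
translate([0, 0, 225]) cube([2361, 152, 20]);


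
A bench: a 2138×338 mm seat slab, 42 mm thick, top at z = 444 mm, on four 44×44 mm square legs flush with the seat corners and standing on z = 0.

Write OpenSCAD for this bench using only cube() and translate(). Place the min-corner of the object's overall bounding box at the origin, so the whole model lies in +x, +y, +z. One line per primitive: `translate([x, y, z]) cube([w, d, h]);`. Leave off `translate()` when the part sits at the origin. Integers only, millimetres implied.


translate([0, 0, 402]) cube([2138, 338, 42]);
cube([44, 44, 402]);
translate([0, 294, 0]) cube([44, 44, 402]);
translate([2094, 0, 0]) cube([44, 44, 402]);
translate([2094, 294, 0]) cube([44, 44, 402]);


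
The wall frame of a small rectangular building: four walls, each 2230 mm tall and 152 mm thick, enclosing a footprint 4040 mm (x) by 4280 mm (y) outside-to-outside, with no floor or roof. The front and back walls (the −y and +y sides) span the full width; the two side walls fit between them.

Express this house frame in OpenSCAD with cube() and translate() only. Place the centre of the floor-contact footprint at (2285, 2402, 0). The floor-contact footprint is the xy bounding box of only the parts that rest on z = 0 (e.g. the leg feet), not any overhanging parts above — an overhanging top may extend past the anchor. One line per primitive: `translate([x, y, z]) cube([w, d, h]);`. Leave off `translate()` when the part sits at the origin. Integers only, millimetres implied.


translate([265, 262, 0]) cube([4040, 152, 2230]);
translate([265, 4390, 0]) cube([4040, 152, 2230]);
translate([265, 414, 0]) cube([152, 3976, 2230]);
translate([4153, 414, 0]) cube([152, 3976, 2230]);


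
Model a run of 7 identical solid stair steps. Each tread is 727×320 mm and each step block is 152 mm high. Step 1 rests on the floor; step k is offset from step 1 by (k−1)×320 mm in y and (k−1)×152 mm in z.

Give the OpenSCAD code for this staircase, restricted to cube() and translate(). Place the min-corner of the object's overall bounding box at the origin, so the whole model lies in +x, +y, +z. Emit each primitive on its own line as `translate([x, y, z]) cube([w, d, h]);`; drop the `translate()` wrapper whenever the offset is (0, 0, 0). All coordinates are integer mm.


cube([727, 320, 152]);
translate([0, 320, 152]) cube([727, 320, 152]);
translate([0, 640, 304]) cube([727, 320, 152]);
translate([0, 960, 456]) cube([727, 320, 152]);
translate([0, 1280, 608]) cube([727, 320, 152]);
translate([0, 1600, 760]) cube([727, 320, 152]);
translate([0, 1920, 912]) cube([727, 320, 152]);


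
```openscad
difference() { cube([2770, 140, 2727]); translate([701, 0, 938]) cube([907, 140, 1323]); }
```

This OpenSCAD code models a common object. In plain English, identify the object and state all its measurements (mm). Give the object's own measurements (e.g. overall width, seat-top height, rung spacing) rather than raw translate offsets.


A wall 2770 mm long (x), 140 mm thick (y), 2727 mm tall, with a rectangular window opening cut through it. The opening is 907 mm wide and 1323 mm tall; its sill is at z = 938 mm and its near (−x) edge is 701 mm from the wall's −x end. The opening passes through the full wall thickness.


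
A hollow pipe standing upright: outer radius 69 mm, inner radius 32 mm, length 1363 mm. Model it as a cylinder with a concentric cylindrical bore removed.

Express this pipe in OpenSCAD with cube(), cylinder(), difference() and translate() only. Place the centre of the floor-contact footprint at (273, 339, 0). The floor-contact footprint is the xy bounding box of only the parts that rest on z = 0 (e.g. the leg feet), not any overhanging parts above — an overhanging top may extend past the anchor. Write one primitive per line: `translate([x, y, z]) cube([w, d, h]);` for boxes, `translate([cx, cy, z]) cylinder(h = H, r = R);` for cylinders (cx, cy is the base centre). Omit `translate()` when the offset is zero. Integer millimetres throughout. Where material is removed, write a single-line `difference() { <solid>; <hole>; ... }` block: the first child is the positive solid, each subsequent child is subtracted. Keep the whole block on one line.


difference() { translate([273, 339, 0]) cylinder(h = 1363, r = 69); translate([273, 339, 0]) cylinder(h = 1363, r = 32); }


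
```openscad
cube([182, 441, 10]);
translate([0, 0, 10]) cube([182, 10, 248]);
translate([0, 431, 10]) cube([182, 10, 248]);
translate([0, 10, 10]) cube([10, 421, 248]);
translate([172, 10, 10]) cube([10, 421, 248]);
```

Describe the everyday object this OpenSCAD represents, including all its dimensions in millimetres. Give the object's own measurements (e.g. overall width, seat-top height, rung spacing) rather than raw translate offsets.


An open-topped rectangular box: outside dimensions 182×441×258 mm, with a uniform wall and base thickness of 10 mm. The base is a full 182×441 slab on the floor; four walls sit on top of the base. The front and back walls (the −y and +y sides) span the full width; the two side walls fit between them.


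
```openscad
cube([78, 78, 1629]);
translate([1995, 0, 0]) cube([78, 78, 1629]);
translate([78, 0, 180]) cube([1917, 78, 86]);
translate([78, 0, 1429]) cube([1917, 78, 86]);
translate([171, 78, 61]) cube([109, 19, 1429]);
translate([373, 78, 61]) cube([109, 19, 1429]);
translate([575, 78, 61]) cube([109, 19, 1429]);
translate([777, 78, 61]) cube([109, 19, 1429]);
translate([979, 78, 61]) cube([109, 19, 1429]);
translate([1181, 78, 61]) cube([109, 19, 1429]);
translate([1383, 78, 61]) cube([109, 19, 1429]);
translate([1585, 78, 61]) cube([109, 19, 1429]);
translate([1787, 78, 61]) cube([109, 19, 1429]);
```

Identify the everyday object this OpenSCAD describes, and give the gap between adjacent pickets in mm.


A fence section. The picket gap is 93 mm.

Two posts, two rails, 9 pickets — a fence section. Span 1917 mm holds 9 pickets of 109 mm with 10 equal gaps: ⌊(1917 − 9·109) / 10⌋ = 93 mm.


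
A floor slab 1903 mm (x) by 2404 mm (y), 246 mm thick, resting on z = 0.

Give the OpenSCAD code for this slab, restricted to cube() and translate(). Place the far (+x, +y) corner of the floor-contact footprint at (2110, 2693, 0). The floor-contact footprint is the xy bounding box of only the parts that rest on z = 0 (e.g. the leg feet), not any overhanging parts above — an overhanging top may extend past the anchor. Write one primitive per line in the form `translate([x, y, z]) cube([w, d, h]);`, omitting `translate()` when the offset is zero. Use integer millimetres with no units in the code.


translate([207, 289, 0]) cube([1903, 2404, 246]);


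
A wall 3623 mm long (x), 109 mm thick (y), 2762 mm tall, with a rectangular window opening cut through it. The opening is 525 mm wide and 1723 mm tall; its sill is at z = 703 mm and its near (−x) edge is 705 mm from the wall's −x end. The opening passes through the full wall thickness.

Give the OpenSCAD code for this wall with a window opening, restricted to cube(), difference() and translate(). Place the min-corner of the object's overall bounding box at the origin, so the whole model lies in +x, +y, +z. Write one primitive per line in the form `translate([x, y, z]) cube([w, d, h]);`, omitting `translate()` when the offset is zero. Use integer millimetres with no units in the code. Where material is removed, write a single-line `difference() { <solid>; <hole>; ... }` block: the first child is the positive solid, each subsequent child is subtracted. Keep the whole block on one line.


difference() { cube([3623, 109, 2762]); translate([705, 0, 703]) cube([525, 109, 1723]); }


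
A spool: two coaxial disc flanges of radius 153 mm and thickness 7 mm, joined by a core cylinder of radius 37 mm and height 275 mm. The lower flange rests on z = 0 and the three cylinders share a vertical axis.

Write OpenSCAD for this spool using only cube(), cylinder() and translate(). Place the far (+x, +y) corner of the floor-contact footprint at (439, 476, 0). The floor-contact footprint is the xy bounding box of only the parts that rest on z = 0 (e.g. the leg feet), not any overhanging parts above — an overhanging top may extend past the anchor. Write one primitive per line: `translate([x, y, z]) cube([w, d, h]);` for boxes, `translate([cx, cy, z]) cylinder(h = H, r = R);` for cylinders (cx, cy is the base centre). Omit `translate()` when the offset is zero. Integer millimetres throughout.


translate([286, 323, 0]) cylinder(h = 7, r = 153);
translate([286, 323, 7]) cylinder(h = 275, r = 37);
translate([286, 323, 282]) cylinder(h = 7, r = 153);


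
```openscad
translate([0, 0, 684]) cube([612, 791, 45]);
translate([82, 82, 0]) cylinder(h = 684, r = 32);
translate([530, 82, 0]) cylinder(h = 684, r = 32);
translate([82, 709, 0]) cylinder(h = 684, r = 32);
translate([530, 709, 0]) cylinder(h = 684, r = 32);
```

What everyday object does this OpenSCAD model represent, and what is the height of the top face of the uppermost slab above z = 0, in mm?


A table. The table height is 729 mm.

A 612×791×45 slab sits at z = 684 on four Ø64 mm round legs — a table. The top surface is at 684 + 45 = 729 mm.


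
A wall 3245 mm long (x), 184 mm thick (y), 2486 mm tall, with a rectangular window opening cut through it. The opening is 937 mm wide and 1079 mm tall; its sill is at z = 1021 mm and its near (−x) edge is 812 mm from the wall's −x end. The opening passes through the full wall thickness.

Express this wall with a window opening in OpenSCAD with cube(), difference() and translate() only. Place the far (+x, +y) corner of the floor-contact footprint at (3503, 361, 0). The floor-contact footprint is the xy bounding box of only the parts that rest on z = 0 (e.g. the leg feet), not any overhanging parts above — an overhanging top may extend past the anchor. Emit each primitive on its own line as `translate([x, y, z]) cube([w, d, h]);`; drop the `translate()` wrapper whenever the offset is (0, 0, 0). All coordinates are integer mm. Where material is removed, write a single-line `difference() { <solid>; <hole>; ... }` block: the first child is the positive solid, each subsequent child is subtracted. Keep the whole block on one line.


difference() { translate([258, 177, 0]) cube([3245, 184, 2486]); translate([1070, 177, 1021]) cube([937, 184, 1079]); }


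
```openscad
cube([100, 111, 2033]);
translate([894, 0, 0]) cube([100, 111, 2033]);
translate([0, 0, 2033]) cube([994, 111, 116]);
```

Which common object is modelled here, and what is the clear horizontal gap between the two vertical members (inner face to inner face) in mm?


A door frame. The clear opening width is 794 mm.

Two 2033 mm tall posts with a header on top — a door frame. The left jamb is 100 mm wide at x = 0; the right jamb starts at x = 894. The clear opening is 894 − 100 = 794 mm.


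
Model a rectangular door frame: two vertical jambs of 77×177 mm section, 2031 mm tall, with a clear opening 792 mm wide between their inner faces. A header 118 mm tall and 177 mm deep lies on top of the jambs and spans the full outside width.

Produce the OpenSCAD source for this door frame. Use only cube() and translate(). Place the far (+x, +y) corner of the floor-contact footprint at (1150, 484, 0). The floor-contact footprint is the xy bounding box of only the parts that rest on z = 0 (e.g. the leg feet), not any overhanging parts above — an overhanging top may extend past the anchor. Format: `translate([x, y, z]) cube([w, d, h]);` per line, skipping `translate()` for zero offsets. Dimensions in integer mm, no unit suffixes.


translate([204, 307, 0]) cube([77, 177, 2031]);
translate([1073, 307, 0]) cube([77, 177, 2031]);
translate([204, 307, 2031]) cube([946, 177, 118]);


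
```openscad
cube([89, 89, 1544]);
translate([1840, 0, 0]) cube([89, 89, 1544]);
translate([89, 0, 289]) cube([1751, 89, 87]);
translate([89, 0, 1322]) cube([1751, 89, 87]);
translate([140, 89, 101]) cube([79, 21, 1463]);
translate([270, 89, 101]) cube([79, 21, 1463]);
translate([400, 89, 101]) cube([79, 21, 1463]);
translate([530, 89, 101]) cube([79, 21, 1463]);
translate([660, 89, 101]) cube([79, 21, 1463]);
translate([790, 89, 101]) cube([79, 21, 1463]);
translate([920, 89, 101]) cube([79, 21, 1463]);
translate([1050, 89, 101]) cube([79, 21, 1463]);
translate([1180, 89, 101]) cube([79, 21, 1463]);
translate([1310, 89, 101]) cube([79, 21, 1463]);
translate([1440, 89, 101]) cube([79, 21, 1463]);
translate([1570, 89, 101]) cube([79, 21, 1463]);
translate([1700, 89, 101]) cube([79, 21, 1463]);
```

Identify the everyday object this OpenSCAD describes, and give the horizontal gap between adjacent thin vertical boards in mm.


A fence section. The picket gap is 51 mm.

Two posts, two rails, 13 pickets — a fence section. Span 1751 mm holds 13 pickets of 79 mm with 14 equal gaps: ⌊(1751 − 13·79) / 14⌋ = 51 mm.


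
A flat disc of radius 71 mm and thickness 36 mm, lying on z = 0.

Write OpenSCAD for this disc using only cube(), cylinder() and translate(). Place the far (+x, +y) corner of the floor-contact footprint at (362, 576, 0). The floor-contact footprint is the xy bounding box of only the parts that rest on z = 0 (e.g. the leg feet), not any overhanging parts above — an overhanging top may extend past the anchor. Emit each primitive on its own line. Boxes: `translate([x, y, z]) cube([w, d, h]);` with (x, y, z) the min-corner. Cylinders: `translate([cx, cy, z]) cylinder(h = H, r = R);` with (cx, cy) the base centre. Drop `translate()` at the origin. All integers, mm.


translate([291, 505, 0]) cylinder(h = 36, r = 71);


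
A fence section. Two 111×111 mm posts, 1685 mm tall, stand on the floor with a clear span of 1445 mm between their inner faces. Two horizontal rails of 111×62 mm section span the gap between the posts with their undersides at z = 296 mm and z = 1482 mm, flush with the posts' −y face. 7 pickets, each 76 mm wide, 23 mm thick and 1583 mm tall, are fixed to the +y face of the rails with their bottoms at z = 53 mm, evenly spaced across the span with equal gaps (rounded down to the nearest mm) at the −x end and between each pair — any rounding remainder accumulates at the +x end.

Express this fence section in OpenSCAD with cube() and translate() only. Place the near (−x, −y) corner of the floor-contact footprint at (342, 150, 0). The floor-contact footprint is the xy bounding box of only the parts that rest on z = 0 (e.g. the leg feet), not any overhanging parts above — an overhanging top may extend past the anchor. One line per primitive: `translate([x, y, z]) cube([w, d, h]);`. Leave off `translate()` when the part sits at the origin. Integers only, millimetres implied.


translate([342, 150, 0]) cube([111, 111, 1685]);
translate([1898, 150, 0]) cube([111, 111, 1685]);
translate([453, 150, 296]) cube([1445, 111, 62]);
translate([453, 150, 1482]) cube([1445, 111, 62]);
translate([567, 261, 53]) cube([76, 23, 1583]);
translate([757, 261, 53]) cube([76, 23, 1583]);
translate([947, 261, 53]) cube([76, 23, 1583]);
translate([1137, 261, 53]) cube([76, 23, 1583]);
translate([1327, 261, 53]) cube([76, 23, 1583]);
translate([1517, 261, 53]) cube([76, 23, 1583]);
translate([1707, 261, 53]) cube([76, 23, 1583]);


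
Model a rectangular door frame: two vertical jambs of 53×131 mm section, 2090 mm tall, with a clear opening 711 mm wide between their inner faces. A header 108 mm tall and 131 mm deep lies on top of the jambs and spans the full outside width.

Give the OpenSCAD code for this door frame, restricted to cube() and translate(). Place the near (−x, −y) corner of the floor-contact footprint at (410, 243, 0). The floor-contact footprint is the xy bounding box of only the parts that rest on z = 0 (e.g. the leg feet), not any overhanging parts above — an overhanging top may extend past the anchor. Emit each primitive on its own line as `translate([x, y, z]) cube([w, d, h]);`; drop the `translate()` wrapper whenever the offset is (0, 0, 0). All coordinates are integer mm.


translate([410, 243, 0]) cube([53, 131, 2090]);
translate([1174, 243, 0]) cube([53, 131, 2090]);
translate([410, 243, 2090]) cube([817, 131, 108]);


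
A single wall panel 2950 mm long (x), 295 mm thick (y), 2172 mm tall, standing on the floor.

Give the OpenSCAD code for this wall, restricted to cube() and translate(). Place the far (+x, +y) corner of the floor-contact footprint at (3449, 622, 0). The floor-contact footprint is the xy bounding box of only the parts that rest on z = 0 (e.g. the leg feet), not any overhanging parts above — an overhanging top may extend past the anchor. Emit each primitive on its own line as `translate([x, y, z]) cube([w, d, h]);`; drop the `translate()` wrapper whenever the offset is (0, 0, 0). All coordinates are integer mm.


translate([499, 327, 0]) cube([2950, 295, 2172]);


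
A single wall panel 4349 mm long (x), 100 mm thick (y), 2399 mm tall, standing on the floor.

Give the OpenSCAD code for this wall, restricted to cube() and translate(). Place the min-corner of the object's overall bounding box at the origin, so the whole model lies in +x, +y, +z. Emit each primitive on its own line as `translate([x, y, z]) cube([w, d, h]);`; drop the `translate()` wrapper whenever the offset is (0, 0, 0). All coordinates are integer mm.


cube([4349, 100, 2399]);


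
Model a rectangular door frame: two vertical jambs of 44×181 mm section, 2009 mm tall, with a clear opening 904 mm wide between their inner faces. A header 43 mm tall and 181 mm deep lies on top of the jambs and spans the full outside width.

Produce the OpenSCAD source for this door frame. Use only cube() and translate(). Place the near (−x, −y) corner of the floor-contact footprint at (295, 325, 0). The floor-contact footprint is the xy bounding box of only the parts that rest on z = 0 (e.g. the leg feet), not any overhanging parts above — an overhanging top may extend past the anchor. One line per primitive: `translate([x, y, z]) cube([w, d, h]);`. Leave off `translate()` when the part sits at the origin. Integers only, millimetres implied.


translate([295, 325, 0]) cube([44, 181, 2009]);
translate([1243, 325, 0]) cube([44, 181, 2009]);
translate([295, 325, 2009]) cube([992, 181, 43]);


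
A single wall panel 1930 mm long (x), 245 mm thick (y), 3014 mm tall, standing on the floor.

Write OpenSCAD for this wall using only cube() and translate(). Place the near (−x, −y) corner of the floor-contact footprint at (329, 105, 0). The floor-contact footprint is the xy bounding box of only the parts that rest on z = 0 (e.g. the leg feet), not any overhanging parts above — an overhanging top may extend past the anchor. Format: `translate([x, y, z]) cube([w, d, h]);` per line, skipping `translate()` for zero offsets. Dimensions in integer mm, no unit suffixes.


translate([329, 105, 0]) cube([1930, 245, 3014]);


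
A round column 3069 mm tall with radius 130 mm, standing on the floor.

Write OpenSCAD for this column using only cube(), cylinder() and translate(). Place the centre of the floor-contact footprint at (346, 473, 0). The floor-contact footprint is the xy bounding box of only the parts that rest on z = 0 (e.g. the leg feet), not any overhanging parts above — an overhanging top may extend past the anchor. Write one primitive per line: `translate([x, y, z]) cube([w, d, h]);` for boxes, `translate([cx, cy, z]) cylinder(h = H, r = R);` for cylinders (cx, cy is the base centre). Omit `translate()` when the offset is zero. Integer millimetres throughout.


translate([346, 473, 0]) cylinder(h = 3069, r = 130);


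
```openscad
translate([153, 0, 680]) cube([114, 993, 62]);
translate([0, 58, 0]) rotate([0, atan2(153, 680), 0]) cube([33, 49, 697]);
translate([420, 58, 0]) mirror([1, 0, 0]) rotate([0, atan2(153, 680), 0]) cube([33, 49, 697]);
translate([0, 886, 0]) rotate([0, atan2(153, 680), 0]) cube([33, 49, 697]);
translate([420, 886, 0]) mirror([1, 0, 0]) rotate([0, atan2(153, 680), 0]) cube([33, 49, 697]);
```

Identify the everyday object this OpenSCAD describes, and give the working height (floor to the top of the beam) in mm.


A sawhorse. The overall height is 742 mm.

A beam across two mirrored pairs of raked legs — a sawhorse. The beam's underside is at z = 680 (matching the legs' vertical rise in atan2(153, 680)) and the beam is 62 mm tall, so its top is at 680 + 62 = 742 mm. The raked legs top out at the beam's underside, so that is the highest point.
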